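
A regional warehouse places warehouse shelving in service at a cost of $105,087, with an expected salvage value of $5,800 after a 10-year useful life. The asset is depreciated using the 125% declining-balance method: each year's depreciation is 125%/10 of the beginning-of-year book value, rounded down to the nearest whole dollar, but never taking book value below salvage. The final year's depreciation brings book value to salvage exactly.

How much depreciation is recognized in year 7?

$5,895

Depreciable base = $105,087 − $5,800 = $99,287.
Year 1: ⌊$105,087 × 125%/10⌋ = $13,135. Book value $91,952.
Year 2: ⌊$91,952 × 125%/10⌋ = $11,494. Book value $80,458.
Year 3: ⌊$80,458 × 125%/10⌋ = $10,057. Book value $70,401.
Year 4: ⌊$70,401 × 125%/10⌋ = $8,800. Book value $61,601.
Year 5: ⌊$61,601 × 125%/10⌋ = $7,700. Book value $53,901.
Year 6: ⌊$53,901 × 125%/10⌋ = $6,737. Book value $47,164.
Year 7: ⌊$47,164 × 125%/10⌋ = $5,895. Book value $41,269.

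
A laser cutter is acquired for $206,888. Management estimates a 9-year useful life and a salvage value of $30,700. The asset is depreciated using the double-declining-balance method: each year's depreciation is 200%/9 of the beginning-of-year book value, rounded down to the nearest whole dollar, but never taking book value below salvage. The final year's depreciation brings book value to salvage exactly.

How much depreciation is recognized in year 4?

$21,631

Depreciable base = $206,888 − $30,700 = $176,188.
Year 1: ⌊$206,888 × 200%/9⌋ = $45,975. Book value $160,913.
Year 2: ⌊$160,913 × 200%/9⌋ = $35,758. Book value $125,155.
Year 3: ⌊$125,155 × 200%/9⌋ = $27,812. Book value $97,343.
Year 4: ⌊$97,343 × 200%/9⌋ = $21,631. Book value $75,712.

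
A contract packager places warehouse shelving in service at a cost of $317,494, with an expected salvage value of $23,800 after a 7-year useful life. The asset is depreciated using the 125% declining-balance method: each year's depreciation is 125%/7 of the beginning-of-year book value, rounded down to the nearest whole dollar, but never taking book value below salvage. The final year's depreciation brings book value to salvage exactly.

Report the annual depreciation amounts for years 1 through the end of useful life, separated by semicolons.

$56,695; $46,571; $38,255; $31,423; $25,812; $21,203; $73,735

Depreciable base = $317,494 − $23,800 = $293,694.
Year 1: ⌊$317,494 × 125%/7⌋ = $56,695. Book value $260,799.
Year 2: ⌊$260,799 × 125%/7⌋ = $46,571. Book value $214,228.
Year 3: ⌊$214,228 × 125%/7⌋ = $38,255. Book value $175,973.
Year 4: ⌊$175,973 × 125%/7⌋ = $31,423. Book value $144,550.
Year 5: ⌊$144,550 × 125%/7⌋ = $25,812. Book value $118,738.
Year 6: ⌊$118,738 × 125%/7⌋ = $21,203. Book value $97,535.
Year 7 (final): $97,535 − $23,800 = $73,735. Book value $23,800.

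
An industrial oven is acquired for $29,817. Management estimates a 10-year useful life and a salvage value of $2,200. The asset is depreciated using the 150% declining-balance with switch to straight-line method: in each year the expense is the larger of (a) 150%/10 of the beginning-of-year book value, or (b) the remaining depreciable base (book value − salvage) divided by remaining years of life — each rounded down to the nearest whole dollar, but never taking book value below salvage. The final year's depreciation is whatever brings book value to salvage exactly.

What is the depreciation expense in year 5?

Depreciable base = $29,817 − $2,200 = $27,617.
Year 1: DB = ⌊$29,817 × 150%/10⌋ = $4,472; SL = ⌊$27,617/10⌋ = $2,761 → take DB $4,472. Book value $25,345.
Year 2: DB = ⌊$25,345 × 150%/10⌋ = $3,801; SL = ⌊$23,145/9⌋ = $2,571 → take DB $3,801. Book value $21,544.
Year 3: DB = ⌊$21,544 × 150%/10⌋ = $3,231; SL = ⌊$19,344/8⌋ = $2,418 → take DB $3,231. Book value $18,313.
Year 4: DB = ⌊$18,313 × 150%/10⌋ = $2,746; SL = ⌊$16,113/7⌋ = $2,301 → take DB $2,746. Book value $15,567.
Year 5: DB = ⌊$15,567 × 150%/10⌋ = $2,335; SL = ⌊$13,367/6⌋ = $2,227 → take DB $2,335. Book value $13,232.

$2,335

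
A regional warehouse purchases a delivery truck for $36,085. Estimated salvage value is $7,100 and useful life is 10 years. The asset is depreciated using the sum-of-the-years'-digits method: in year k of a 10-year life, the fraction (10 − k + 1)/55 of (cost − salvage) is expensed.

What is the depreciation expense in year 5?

$3,162

Depreciable base = $36,085 − $7,100 = $28,985.
Sum of the years' digits = 10+9+8+7+6+5+4+3+2+1 = 55.
Year 1: $28,985 × 10/55 = $5,270. Book value $30,815.
Year 2: $28,985 × 9/55 = $4,743. Book value $26,072.
Year 3: $28,985 × 8/55 = $4,216. Book value $21,856.
Year 4: $28,985 × 7/55 = $3,689. Book value $18,167.
Year 5: $28,985 × 6/55 = $3,162. Book value $15,005.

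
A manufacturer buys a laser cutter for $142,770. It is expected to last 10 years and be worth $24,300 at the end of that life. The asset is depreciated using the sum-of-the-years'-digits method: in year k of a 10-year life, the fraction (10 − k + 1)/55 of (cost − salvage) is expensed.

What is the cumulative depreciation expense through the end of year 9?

Depreciable base = $142,770 − $24,300 = $118,470.
Sum of the years' digits = 10+9+8+7+6+5+4+3+2+1 = 55.
Year 1: $118,470 × 10/55 = $21,540. Book value $121,230.
Year 2: $118,470 × 9/55 = $19,386. Book value $101,844.
Year 3: $118,470 × 8/55 = $17,232. Book value $84,612.
Year 4: $118,470 × 7/55 = $15,078. Book value $69,534.
Year 5: $118,470 × 6/55 = $12,924. Book value $56,610.
Year 6: $118,470 × 5/55 = $10,770. Book value $45,840.
Year 7: $118,470 × 4/55 = $8,616. Book value $37,224.
Year 8: $118,470 × 3/55 = $6,462. Book value $30,762.
Year 9: $118,470 × 2/55 = $4,308. Book value $26,454.
Accumulated through year 9 = $142,770 − $26,454 = $116,316.

$116,316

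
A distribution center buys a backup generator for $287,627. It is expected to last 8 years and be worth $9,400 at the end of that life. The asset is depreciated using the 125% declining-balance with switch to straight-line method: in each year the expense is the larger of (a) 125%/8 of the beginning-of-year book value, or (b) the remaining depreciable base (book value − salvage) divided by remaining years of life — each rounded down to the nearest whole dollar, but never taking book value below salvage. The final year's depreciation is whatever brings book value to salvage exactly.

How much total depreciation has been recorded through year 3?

$115,421

Depreciable base = $287,627 − $9,400 = $278,227.
Year 1: DB = ⌊$287,627 × 125%/8⌋ = $44,941; SL = ⌊$278,227/8⌋ = $34,778 → take DB $44,941. Book value $242,686.
Year 2: DB = ⌊$242,686 × 125%/8⌋ = $37,919; SL = ⌊$233,286/7⌋ = $33,326 → take DB $37,919. Book value $204,767.
Year 3: DB = ⌊$204,767 × 125%/8⌋ = $31,994; SL = ⌊$195,367/6⌋ = $32,561 → take SL $32,561. Book value $172,206.
Accumulated through year 3 = $287,627 − $172,206 = $115,421.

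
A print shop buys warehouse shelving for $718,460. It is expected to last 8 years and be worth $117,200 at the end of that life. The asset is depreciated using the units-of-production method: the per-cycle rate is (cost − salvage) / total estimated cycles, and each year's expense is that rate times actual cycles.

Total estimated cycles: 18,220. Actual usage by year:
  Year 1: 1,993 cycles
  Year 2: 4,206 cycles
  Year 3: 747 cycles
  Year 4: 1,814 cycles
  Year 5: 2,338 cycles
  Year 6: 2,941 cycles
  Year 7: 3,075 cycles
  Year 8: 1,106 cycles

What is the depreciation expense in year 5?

$77,154

Depreciable base = $718,460 − $117,200 = $601,260.
Rate = $601,260 / 18,220 cycles = $33 per cycle.
Year 1: 1,993 × $33 = $65,769. Book value $652,691.
Year 2: 4,206 × $33 = $138,798. Book value $513,893.
Year 3: 747 × $33 = $24,651. Book value $489,242.
Year 4: 1,814 × $33 = $59,862. Book value $429,380.
Year 5: 2,338 × $33 = $77,154. Book value $352,226.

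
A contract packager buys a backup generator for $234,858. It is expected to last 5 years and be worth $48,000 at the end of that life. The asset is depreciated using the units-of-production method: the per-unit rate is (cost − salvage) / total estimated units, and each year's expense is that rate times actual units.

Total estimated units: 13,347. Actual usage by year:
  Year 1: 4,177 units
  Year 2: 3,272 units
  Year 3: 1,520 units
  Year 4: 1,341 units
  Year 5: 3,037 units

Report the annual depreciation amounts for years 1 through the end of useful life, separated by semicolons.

$58,478; $45,808; $21,280; $18,774; $42,518

Depreciable base = $234,858 − $48,000 = $186,858.
Rate = $186,858 / 13,347 units = $14 per unit.
Year 1: 4,177 × $14 = $58,478. Book value $176,380.
Year 2: 3,272 × $14 = $45,808. Book value $130,572.
Year 3: 1,520 × $14 = $21,280. Book value $109,292.
Year 4: 1,341 × $14 = $18,774. Book value $90,518.
Year 5: 3,037 × $14 = $42,518. Book value $48,000.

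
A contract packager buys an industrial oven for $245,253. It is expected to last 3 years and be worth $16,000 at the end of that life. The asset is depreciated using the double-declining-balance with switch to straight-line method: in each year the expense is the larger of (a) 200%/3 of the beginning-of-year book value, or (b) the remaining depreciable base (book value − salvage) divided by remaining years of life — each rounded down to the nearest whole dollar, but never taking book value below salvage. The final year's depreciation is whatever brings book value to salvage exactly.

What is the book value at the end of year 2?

$27,251

Depreciable base = $245,253 − $16,000 = $229,253.
Year 1: DB = ⌊$245,253 × 200%/3⌋ = $163,502; SL = ⌊$229,253/3⌋ = $76,417 → take DB $163,502. Book value $81,751.
Year 2: DB = ⌊$81,751 × 200%/3⌋ = $54,500; SL = ⌊$65,751/2⌋ = $32,875 → take DB $54,500. Book value $27,251.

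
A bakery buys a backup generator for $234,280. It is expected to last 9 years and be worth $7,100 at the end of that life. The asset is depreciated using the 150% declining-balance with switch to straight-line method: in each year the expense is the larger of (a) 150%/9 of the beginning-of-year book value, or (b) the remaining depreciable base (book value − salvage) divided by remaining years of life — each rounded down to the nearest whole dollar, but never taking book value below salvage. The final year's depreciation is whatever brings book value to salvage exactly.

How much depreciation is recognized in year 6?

Depreciable base = $234,280 − $7,100 = $227,180.
Year 1: DB = ⌊$234,280 × 150%/9⌋ = $39,046; SL = ⌊$227,180/9⌋ = $25,242 → take DB $39,046. Book value $195,234.
Year 2: DB = ⌊$195,234 × 150%/9⌋ = $32,539; SL = ⌊$188,134/8⌋ = $23,516 → take DB $32,539. Book value $162,695.
Year 3: DB = ⌊$162,695 × 150%/9⌋ = $27,115; SL = ⌊$155,595/7⌋ = $22,227 → take DB $27,115. Book value $135,580.
Year 4: DB = ⌊$135,580 × 150%/9⌋ = $22,596; SL = ⌊$128,480/6⌋ = $21,413 → take DB $22,596. Book value $112,984.
Year 5: DB = ⌊$112,984 × 150%/9⌋ = $18,830; SL = ⌊$105,884/5⌋ = $21,176 → take SL $21,176. Book value $91,808.
Year 6: DB = ⌊$91,808 × 150%/9⌋ = $15,301; SL = ⌊$84,708/4⌋ = $21,177 → take SL $21,177. Book value $70,631.

$21,177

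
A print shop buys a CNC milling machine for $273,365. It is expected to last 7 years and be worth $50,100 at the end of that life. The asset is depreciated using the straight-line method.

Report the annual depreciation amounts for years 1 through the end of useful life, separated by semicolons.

$31,895; $31,895; $31,895; $31,895; $31,895; $31,895; $31,895

Depreciable base = $273,365 − $50,100 = $223,265.
Annual expense = $223,265 / 7 = $31,895.
End of year 1: book value $241,470.
End of year 2: book value $209,575.
End of year 3: book value $177,680.
End of year 4: book value $145,785.
End of year 5: book value $113,890.
End of year 6: book value $81,995.
End of year 7: book value $50,100.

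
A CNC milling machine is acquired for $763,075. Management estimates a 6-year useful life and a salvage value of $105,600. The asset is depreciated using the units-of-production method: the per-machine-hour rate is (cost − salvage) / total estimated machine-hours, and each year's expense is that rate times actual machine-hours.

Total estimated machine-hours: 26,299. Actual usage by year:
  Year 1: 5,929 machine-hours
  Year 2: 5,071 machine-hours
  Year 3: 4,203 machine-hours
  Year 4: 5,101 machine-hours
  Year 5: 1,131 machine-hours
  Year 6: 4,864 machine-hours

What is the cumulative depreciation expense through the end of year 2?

$275,000

Depreciable base = $763,075 − $105,600 = $657,475.
Rate = $657,475 / 26,299 machine-hours = $25 per machine-hour.
Year 1: 5,929 × $25 = $148,225. Book value $614,850.
Year 2: 5,071 × $25 = $126,775. Book value $488,075.
Accumulated through year 2 = $763,075 − $488,075 = $275,000.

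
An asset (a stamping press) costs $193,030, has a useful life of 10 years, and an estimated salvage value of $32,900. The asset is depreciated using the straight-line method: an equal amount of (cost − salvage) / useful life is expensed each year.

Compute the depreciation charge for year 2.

Depreciable base = $193,030 − $32,900 = $160,130.
Annual expense = $160,130 / 10 = $16,013.

$16,013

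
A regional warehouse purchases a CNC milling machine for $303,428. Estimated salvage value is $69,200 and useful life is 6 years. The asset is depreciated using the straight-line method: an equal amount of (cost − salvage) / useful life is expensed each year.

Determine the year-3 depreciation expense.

$39,038

Depreciable base = $303,428 − $69,200 = $234,228.
Annual expense = $234,228 / 6 = $39,038.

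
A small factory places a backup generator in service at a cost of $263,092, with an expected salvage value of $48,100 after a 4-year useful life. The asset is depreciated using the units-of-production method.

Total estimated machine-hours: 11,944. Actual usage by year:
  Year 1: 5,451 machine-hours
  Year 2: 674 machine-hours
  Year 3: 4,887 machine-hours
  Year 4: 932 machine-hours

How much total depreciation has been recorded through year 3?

Depreciable base = $263,092 − $48,100 = $214,992.
Rate = $214,992 / 11,944 machine-hours = $18 per machine-hour.
Year 1: 5,451 × $18 = $98,118. Book value $164,974.
Year 2: 674 × $18 = $12,132. Book value $152,842.
Year 3: 4,887 × $18 = $87,966. Book value $64,876.
Accumulated through year 3 = $263,092 − $64,876 = $198,216.

$198,216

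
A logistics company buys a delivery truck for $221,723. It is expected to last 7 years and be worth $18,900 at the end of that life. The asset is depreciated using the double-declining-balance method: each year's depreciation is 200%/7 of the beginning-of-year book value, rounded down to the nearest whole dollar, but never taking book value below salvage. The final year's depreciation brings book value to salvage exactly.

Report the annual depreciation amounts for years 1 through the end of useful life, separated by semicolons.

Depreciable base = $221,723 − $18,900 = $202,823.
Year 1: ⌊$221,723 × 200%/7⌋ = $63,349. Book value $158,374.
Year 2: ⌊$158,374 × 200%/7⌋ = $45,249. Book value $113,125.
Year 3: ⌊$113,125 × 200%/7⌋ = $32,321. Book value $80,804.
Year 4: ⌊$80,804 × 200%/7⌋ = $23,086. Book value $57,718.
Year 5: ⌊$57,718 × 200%/7⌋ = $16,490. Book value $41,228.
Year 6: ⌊$41,228 × 200%/7⌋ = $11,779. Book value $29,449.
Year 7 (final): $29,449 − $18,900 = $10,549. Book value $18,900.

$63,349; $45,249; $32,321; $23,086; $16,490; $11,779; $10,549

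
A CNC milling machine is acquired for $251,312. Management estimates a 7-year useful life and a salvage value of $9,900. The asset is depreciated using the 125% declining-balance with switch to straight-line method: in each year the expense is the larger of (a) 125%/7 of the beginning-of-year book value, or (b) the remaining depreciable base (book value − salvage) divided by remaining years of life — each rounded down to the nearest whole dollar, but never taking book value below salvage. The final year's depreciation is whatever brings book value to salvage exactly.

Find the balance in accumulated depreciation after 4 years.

$145,608

Depreciable base = $251,312 − $9,900 = $241,412.
Year 1: DB = ⌊$251,312 × 125%/7⌋ = $44,877; SL = ⌊$241,412/7⌋ = $34,487 → take DB $44,877. Book value $206,435.
Year 2: DB = ⌊$206,435 × 125%/7⌋ = $36,863; SL = ⌊$196,535/6⌋ = $32,755 → take DB $36,863. Book value $169,572.
Year 3: DB = ⌊$169,572 × 125%/7⌋ = $30,280; SL = ⌊$159,672/5⌋ = $31,934 → take SL $31,934. Book value $137,638.
Year 4: DB = ⌊$137,638 × 125%/7⌋ = $24,578; SL = ⌊$127,738/4⌋ = $31,934 → take SL $31,934. Book value $105,704.
Accumulated through year 4 = $251,312 − $105,704 = $145,608.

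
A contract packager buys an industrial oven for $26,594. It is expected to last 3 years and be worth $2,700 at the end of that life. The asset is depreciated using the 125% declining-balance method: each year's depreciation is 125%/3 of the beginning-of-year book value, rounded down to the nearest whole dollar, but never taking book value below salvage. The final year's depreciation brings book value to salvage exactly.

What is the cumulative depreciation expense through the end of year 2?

Depreciable base = $26,594 − $2,700 = $23,894.
Year 1: ⌊$26,594 × 125%/3⌋ = $11,080. Book value $15,514.
Year 2: ⌊$15,514 × 125%/3⌋ = $6,464. Book value $9,050.
Accumulated through year 2 = $26,594 − $9,050 = $17,544.

$17,544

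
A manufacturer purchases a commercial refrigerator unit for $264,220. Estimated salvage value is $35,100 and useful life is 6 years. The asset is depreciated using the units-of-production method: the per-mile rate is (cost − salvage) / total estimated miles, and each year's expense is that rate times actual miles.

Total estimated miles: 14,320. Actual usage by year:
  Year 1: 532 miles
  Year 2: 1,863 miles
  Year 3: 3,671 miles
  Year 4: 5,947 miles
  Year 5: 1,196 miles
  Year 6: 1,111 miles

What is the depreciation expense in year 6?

$17,776

Depreciable base = $264,220 − $35,100 = $229,120.
Rate = $229,120 / 14,320 miles = $16 per mile.
Year 1: 532 × $16 = $8,512. Book value $255,708.
Year 2: 1,863 × $16 = $29,808. Book value $225,900.
Year 3: 3,671 × $16 = $58,736. Book value $167,164.
Year 4: 5,947 × $16 = $95,152. Book value $72,012.
Year 5: 1,196 × $16 = $19,136. Book value $52,876.
Year 6: 1,111 × $16 = $17,776. Book value $35,100.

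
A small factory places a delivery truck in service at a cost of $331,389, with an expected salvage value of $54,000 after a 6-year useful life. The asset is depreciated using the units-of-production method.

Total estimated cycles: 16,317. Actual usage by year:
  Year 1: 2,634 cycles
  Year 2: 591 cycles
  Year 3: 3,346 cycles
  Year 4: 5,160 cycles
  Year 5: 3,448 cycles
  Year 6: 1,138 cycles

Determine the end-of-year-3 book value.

Depreciable base = $331,389 − $54,000 = $277,389.
Rate = $277,389 / 16,317 cycles = $17 per cycle.
Year 1: 2,634 × $17 = $44,778. Book value $286,611.
Year 2: 591 × $17 = $10,047. Book value $276,564.
Year 3: 3,346 × $17 = $56,882. Book value $219,682.

$219,682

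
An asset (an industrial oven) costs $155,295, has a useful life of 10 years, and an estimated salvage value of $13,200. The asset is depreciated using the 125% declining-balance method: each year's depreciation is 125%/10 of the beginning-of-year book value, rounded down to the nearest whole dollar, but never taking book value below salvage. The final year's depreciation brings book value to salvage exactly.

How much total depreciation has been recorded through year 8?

Depreciable base = $155,295 − $13,200 = $142,095.
Year 1: ⌊$155,295 × 125%/10⌋ = $19,411. Book value $135,884.
Year 2: ⌊$135,884 × 125%/10⌋ = $16,985. Book value $118,899.
Year 3: ⌊$118,899 × 125%/10⌋ = $14,862. Book value $104,037.
Year 4: ⌊$104,037 × 125%/10⌋ = $13,004. Book value $91,033.
Year 5: ⌊$91,033 × 125%/10⌋ = $11,379. Book value $79,654.
Year 6: ⌊$79,654 × 125%/10⌋ = $9,956. Book value $69,698.
Year 7: ⌊$69,698 × 125%/10⌋ = $8,712. Book value $60,986.
Year 8: ⌊$60,986 × 125%/10⌋ = $7,623. Book value $53,363.
Accumulated through year 8 = $155,295 − $53,363 = $101,932.

$101,932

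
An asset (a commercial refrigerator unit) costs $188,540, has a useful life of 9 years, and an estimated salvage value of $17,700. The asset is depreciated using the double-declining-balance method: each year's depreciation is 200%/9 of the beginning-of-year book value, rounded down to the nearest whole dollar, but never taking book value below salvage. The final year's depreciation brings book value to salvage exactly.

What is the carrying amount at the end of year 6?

$41,741

Depreciable base = $188,540 − $17,700 = $170,840.
Year 1: ⌊$188,540 × 200%/9⌋ = $41,897. Book value $146,643.
Year 2: ⌊$146,643 × 200%/9⌋ = $32,587. Book value $114,056.
Year 3: ⌊$114,056 × 200%/9⌋ = $25,345. Book value $88,711.
Year 4: ⌊$88,711 × 200%/9⌋ = $19,713. Book value $68,998.
Year 5: ⌊$68,998 × 200%/9⌋ = $15,332. Book value $53,666.
Year 6: ⌊$53,666 × 200%/9⌋ = $11,925. Book value $41,741.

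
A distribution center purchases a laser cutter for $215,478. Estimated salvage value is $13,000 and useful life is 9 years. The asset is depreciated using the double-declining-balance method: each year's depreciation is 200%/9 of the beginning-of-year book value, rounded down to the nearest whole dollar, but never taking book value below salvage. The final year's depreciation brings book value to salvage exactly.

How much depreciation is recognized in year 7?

$10,600

Depreciable base = $215,478 − $13,000 = $202,478.
Year 1: ⌊$215,478 × 200%/9⌋ = $47,884. Book value $167,594.
Year 2: ⌊$167,594 × 200%/9⌋ = $37,243. Book value $130,351.
Year 3: ⌊$130,351 × 200%/9⌋ = $28,966. Book value $101,385.
Year 4: ⌊$101,385 × 200%/9⌋ = $22,530. Book value $78,855.
Year 5: ⌊$78,855 × 200%/9⌋ = $17,523. Book value $61,332.
Year 6: ⌊$61,332 × 200%/9⌋ = $13,629. Book value $47,703.
Year 7: ⌊$47,703 × 200%/9⌋ = $10,600. Book value $37,103.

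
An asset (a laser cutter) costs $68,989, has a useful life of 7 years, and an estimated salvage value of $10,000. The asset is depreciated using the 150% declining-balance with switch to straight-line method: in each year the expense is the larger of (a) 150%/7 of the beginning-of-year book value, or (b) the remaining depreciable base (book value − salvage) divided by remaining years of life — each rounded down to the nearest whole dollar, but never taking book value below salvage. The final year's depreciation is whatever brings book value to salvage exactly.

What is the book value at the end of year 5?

Depreciable base = $68,989 − $10,000 = $58,989.
Year 1: DB = ⌊$68,989 × 150%/7⌋ = $14,783; SL = ⌊$58,989/7⌋ = $8,427 → take DB $14,783. Book value $54,206.
Year 2: DB = ⌊$54,206 × 150%/7⌋ = $11,615; SL = ⌊$44,206/6⌋ = $7,367 → take DB $11,615. Book value $42,591.
Year 3: DB = ⌊$42,591 × 150%/7⌋ = $9,126; SL = ⌊$32,591/5⌋ = $6,518 → take DB $9,126. Book value $33,465.
Year 4: DB = ⌊$33,465 × 150%/7⌋ = $7,171; SL = ⌊$23,465/4⌋ = $5,866 → take DB $7,171. Book value $26,294.
Year 5: DB = ⌊$26,294 × 150%/7⌋ = $5,634; SL = ⌊$16,294/3⌋ = $5,431 → take DB $5,634. Book value $20,660.

$20,660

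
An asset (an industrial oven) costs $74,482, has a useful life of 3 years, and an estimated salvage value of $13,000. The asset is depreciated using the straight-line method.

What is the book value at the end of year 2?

$33,494

Depreciable base = $74,482 − $13,000 = $61,482.
Annual expense = $61,482 / 3 = $20,494.
End of year 1: book value $53,988.
End of year 2: book value $33,494.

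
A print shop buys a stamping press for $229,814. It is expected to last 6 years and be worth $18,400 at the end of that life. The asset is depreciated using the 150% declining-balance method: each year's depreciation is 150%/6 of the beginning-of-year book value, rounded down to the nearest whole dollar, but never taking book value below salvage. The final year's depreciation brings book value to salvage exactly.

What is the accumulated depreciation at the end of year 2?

$100,543

Depreciable base = $229,814 − $18,400 = $211,414.
Year 1: ⌊$229,814 × 150%/6⌋ = $57,453. Book value $172,361.
Year 2: ⌊$172,361 × 150%/6⌋ = $43,090. Book value $129,271.
Accumulated through year 2 = $229,814 − $129,271 = $100,543.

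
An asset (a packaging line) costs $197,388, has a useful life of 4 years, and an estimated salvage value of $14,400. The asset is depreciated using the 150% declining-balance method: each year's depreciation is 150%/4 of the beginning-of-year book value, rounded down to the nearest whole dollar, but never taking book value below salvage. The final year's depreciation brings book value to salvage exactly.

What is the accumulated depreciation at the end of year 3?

$149,197

Depreciable base = $197,388 − $14,400 = $182,988.
Year 1: ⌊$197,388 × 150%/4⌋ = $74,020. Book value $123,368.
Year 2: ⌊$123,368 × 150%/4⌋ = $46,263. Book value $77,105.
Year 3: ⌊$77,105 × 150%/4⌋ = $28,914. Book value $48,191.
Accumulated through year 3 = $197,388 − $48,191 = $149,197.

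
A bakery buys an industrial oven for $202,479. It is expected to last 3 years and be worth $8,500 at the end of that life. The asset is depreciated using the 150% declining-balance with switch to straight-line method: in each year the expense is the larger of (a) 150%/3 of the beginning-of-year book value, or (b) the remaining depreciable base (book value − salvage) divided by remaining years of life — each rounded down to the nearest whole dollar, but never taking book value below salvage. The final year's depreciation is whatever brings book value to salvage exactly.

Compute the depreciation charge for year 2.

$50,620

Depreciable base = $202,479 − $8,500 = $193,979.
Year 1: DB = ⌊$202,479 × 150%/3⌋ = $101,239; SL = ⌊$193,979/3⌋ = $64,659 → take DB $101,239. Book value $101,240.
Year 2: DB = ⌊$101,240 × 150%/3⌋ = $50,620; SL = ⌊$92,740/2⌋ = $46,370 → take DB $50,620. Book value $50,620.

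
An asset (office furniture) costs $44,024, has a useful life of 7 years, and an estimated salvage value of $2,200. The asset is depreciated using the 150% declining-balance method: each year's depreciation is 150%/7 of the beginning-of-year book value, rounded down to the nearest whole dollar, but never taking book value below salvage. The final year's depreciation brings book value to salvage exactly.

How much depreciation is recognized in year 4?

Depreciable base = $44,024 − $2,200 = $41,824.
Year 1: ⌊$44,024 × 150%/7⌋ = $9,433. Book value $34,591.
Year 2: ⌊$34,591 × 150%/7⌋ = $7,412. Book value $27,179.
Year 3: ⌊$27,179 × 150%/7⌋ = $5,824. Book value $21,355.
Year 4: ⌊$21,355 × 150%/7⌋ = $4,576. Book value $16,779.

$4,576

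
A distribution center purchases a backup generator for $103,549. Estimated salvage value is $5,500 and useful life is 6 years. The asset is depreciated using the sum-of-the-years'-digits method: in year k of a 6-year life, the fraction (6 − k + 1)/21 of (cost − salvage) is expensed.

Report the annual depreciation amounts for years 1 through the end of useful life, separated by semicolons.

Depreciable base = $103,549 − $5,500 = $98,049.
Sum of the years' digits = 6+5+4+3+2+1 = 21.
Year 1: $98,049 × 6/21 = $28,014. Book value $75,535.
Year 2: $98,049 × 5/21 = $23,345. Book value $52,190.
Year 3: $98,049 × 4/21 = $18,676. Book value $33,514.
Year 4: $98,049 × 3/21 = $14,007. Book value $19,507.
Year 5: $98,049 × 2/21 = $9,338. Book value $10,169.
Year 6: $98,049 × 1/21 = $4,669. Book value $5,500.

$28,014; $23,345; $18,676; $14,007; $9,338; $4,669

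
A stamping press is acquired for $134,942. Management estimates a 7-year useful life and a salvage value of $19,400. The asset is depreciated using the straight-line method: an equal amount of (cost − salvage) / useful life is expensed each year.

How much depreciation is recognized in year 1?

Depreciable base = $134,942 − $19,400 = $115,542.
Annual expense = $115,542 / 7 = $16,506.

$16,506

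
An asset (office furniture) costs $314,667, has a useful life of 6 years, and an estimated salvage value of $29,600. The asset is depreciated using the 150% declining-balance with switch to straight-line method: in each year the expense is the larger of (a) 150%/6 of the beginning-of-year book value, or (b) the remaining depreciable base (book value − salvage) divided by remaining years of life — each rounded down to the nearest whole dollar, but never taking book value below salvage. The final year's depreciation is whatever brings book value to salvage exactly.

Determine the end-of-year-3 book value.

Depreciable base = $314,667 − $29,600 = $285,067.
Year 1: DB = ⌊$314,667 × 150%/6⌋ = $78,666; SL = ⌊$285,067/6⌋ = $47,511 → take DB $78,666. Book value $236,001.
Year 2: DB = ⌊$236,001 × 150%/6⌋ = $59,000; SL = ⌊$206,401/5⌋ = $41,280 → take DB $59,000. Book value $177,001.
Year 3: DB = ⌊$177,001 × 150%/6⌋ = $44,250; SL = ⌊$147,401/4⌋ = $36,850 → take DB $44,250. Book value $132,751.

$132,751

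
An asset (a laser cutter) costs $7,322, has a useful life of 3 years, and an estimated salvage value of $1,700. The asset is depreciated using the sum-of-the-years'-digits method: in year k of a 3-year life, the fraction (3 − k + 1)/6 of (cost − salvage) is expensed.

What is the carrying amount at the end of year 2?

$2,637

Depreciable base = $7,322 − $1,700 = $5,622.
Sum of the years' digits = 3+2+1 = 6.
Year 1: $5,622 × 3/6 = $2,811. Book value $4,511.
Year 2: $5,622 × 2/6 = $1,874. Book value $2,637.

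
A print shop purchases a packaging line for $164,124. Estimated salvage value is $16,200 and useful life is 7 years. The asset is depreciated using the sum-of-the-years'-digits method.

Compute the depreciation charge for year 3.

$26,415

Depreciable base = $164,124 − $16,200 = $147,924.
Sum of the years' digits = 7+6+5+4+3+2+1 = 28.
Year 1: $147,924 × 7/28 = $36,981. Book value $127,143.
Year 2: $147,924 × 6/28 = $31,698. Book value $95,445.
Year 3: $147,924 × 5/28 = $26,415. Book value $69,030.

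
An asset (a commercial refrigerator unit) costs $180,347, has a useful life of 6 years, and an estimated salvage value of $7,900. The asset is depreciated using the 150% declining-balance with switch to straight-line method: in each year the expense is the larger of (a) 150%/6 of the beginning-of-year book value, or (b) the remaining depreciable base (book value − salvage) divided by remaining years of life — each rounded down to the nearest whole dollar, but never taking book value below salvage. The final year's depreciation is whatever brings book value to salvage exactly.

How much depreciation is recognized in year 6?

Depreciable base = $180,347 − $7,900 = $172,447.
Year 1: DB = ⌊$180,347 × 150%/6⌋ = $45,086; SL = ⌊$172,447/6⌋ = $28,741 → take DB $45,086. Book value $135,261.
Year 2: DB = ⌊$135,261 × 150%/6⌋ = $33,815; SL = ⌊$127,361/5⌋ = $25,472 → take DB $33,815. Book value $101,446.
Year 3: DB = ⌊$101,446 × 150%/6⌋ = $25,361; SL = ⌊$93,546/4⌋ = $23,386 → take DB $25,361. Book value $76,085.
Year 4: DB = ⌊$76,085 × 150%/6⌋ = $19,021; SL = ⌊$68,185/3⌋ = $22,728 → take SL $22,728. Book value $53,357.
Year 5: DB = ⌊$53,357 × 150%/6⌋ = $13,339; SL = ⌊$45,457/2⌋ = $22,728 → take SL $22,728. Book value $30,629.
Year 6 (final): $30,629 − $7,900 = $22,729. Book value $7,900.

$22,729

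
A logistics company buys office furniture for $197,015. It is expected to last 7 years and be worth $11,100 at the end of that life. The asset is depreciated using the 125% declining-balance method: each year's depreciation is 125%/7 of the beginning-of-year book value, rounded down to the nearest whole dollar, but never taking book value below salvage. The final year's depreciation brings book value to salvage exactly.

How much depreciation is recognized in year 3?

Depreciable base = $197,015 − $11,100 = $185,915.
Year 1: ⌊$197,015 × 125%/7⌋ = $35,181. Book value $161,834.
Year 2: ⌊$161,834 × 125%/7⌋ = $28,898. Book value $132,936.
Year 3: ⌊$132,936 × 125%/7⌋ = $23,738. Book value $109,198.

$23,738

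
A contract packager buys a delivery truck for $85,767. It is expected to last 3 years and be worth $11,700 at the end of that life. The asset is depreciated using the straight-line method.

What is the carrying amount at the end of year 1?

Depreciable base = $85,767 − $11,700 = $74,067.
Annual expense = $74,067 / 3 = $24,689.
End of year 1: book value $61,078.

$61,078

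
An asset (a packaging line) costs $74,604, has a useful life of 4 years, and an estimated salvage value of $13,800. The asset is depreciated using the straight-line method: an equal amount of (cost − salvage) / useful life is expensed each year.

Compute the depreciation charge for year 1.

Depreciable base = $74,604 − $13,800 = $60,804.
Annual expense = $60,804 / 4 = $15,201.

$15,201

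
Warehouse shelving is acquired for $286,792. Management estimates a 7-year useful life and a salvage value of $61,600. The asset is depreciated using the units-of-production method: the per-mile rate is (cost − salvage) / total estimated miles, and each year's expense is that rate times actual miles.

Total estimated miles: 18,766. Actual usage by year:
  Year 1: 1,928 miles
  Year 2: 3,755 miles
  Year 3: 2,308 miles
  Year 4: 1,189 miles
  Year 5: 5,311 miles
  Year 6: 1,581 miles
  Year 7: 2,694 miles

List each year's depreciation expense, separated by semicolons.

Depreciable base = $286,792 − $61,600 = $225,192.
Rate = $225,192 / 18,766 miles = $12 per mile.
Year 1: 1,928 × $12 = $23,136. Book value $263,656.
Year 2: 3,755 × $12 = $45,060. Book value $218,596.
Year 3: 2,308 × $12 = $27,696. Book value $190,900.
Year 4: 1,189 × $12 = $14,268. Book value $176,632.
Year 5: 5,311 × $12 = $63,732. Book value $112,900.
Year 6: 1,581 × $12 = $18,972. Book value $93,928.
Year 7: 2,694 × $12 = $32,328. Book value $61,600.

$23,136; $45,060; $27,696; $14,268; $63,732; $18,972; $32,328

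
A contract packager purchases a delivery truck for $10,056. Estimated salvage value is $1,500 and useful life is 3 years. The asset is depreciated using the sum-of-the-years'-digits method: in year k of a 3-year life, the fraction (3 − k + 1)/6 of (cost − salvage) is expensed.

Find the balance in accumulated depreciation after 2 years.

$7,130

Depreciable base = $10,056 − $1,500 = $8,556.
Sum of the years' digits = 3+2+1 = 6.
Year 1: $8,556 × 3/6 = $4,278. Book value $5,778.
Year 2: $8,556 × 2/6 = $2,852. Book value $2,926.
Accumulated through year 2 = $10,056 − $2,926 = $7,130.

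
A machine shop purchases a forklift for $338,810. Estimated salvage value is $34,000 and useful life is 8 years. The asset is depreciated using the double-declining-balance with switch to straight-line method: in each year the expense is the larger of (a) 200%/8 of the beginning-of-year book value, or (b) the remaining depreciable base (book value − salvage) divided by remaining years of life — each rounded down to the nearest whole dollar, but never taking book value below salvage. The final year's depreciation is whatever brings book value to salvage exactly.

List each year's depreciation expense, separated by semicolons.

Depreciable base = $338,810 − $34,000 = $304,810.
Year 1: DB = ⌊$338,810 × 200%/8⌋ = $84,702; SL = ⌊$304,810/8⌋ = $38,101 → take DB $84,702. Book value $254,108.
Year 2: DB = ⌊$254,108 × 200%/8⌋ = $63,527; SL = ⌊$220,108/7⌋ = $31,444 → take DB $63,527. Book value $190,581.
Year 3: DB = ⌊$190,581 × 200%/8⌋ = $47,645; SL = ⌊$156,581/6⌋ = $26,096 → take DB $47,645. Book value $142,936.
Year 4: DB = ⌊$142,936 × 200%/8⌋ = $35,734; SL = ⌊$108,936/5⌋ = $21,787 → take DB $35,734. Book value $107,202.
Year 5: DB = ⌊$107,202 × 200%/8⌋ = $26,800; SL = ⌊$73,202/4⌋ = $18,300 → take DB $26,800. Book value $80,402.
Year 6: DB = ⌊$80,402 × 200%/8⌋ = $20,100; SL = ⌊$46,402/3⌋ = $15,467 → take DB $20,100. Book value $60,302.
Year 7: DB = ⌊$60,302 × 200%/8⌋ = $15,075; SL = ⌊$26,302/2⌋ = $13,151 → take DB $15,075. Book value $45,227.
Year 8 (final): $45,227 − $34,000 = $11,227. Book value $34,000.

$84,702; $63,527; $47,645; $35,734; $26,800; $20,100; $15,075; $11,227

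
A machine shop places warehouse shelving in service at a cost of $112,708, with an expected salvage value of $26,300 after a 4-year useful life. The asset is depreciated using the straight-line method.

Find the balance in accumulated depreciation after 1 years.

$21,602

Depreciable base = $112,708 − $26,300 = $86,408.
Annual expense = $86,408 / 4 = $21,602.
End of year 1: book value $91,106.
Accumulated through year 1 = $112,708 − $91,106 = $21,602.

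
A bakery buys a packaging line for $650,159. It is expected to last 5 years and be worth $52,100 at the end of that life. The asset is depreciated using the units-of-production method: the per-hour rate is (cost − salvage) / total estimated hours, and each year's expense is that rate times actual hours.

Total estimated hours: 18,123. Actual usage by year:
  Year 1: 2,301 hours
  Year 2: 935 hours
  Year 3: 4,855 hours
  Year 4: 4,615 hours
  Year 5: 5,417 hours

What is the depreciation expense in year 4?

$152,295

Depreciable base = $650,159 − $52,100 = $598,059.
Rate = $598,059 / 18,123 hours = $33 per hour.
Year 1: 2,301 × $33 = $75,933. Book value $574,226.
Year 2: 935 × $33 = $30,855. Book value $543,371.
Year 3: 4,855 × $33 = $160,215. Book value $383,156.
Year 4: 4,615 × $33 = $152,295. Book value $230,861.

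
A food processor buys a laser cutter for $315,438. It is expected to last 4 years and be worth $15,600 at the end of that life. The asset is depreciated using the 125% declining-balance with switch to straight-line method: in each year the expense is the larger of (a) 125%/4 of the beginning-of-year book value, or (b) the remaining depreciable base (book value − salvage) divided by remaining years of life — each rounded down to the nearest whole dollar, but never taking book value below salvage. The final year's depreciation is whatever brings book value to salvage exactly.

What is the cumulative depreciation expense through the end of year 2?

Depreciable base = $315,438 − $15,600 = $299,838.
Year 1: DB = ⌊$315,438 × 125%/4⌋ = $98,574; SL = ⌊$299,838/4⌋ = $74,959 → take DB $98,574. Book value $216,864.
Year 2: DB = ⌊$216,864 × 125%/4⌋ = $67,770; SL = ⌊$201,264/3⌋ = $67,088 → take DB $67,770. Book value $149,094.
Accumulated through year 2 = $315,438 − $149,094 = $166,344.

$166,344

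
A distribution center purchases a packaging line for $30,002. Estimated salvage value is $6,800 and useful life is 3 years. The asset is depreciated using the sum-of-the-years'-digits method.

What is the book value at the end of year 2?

$10,667

Depreciable base = $30,002 − $6,800 = $23,202.
Sum of the years' digits = 3+2+1 = 6.
Year 1: $23,202 × 3/6 = $11,601. Book value $18,401.
Year 2: $23,202 × 2/6 = $7,734. Book value $10,667.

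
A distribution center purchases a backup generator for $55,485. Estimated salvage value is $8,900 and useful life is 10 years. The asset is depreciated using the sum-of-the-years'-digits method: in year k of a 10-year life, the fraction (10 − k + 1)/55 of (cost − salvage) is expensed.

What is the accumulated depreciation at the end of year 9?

$45,738

Depreciable base = $55,485 − $8,900 = $46,585.
Sum of the years' digits = 10+9+8+7+6+5+4+3+2+1 = 55.
Year 1: $46,585 × 10/55 = $8,470. Book value $47,015.
Year 2: $46,585 × 9/55 = $7,623. Book value $39,392.
Year 3: $46,585 × 8/55 = $6,776. Book value $32,616.
Year 4: $46,585 × 7/55 = $5,929. Book value $26,687.
Year 5: $46,585 × 6/55 = $5,082. Book value $21,605.
Year 6: $46,585 × 5/55 = $4,235. Book value $17,370.
Year 7: $46,585 × 4/55 = $3,388. Book value $13,982.
Year 8: $46,585 × 3/55 = $2,541. Book value $11,441.
Year 9: $46,585 × 2/55 = $1,694. Book value $9,747.
Accumulated through year 9 = $55,485 − $9,747 = $45,738.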